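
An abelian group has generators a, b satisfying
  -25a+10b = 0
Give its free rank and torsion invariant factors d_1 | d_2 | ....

Answer: M ≅ ℤ^1 ⊕ ℤ/5

Derivation:
rank_ℚ(R)=1; free=2−1=1
SNF(R) diag = [5] → torsion [5]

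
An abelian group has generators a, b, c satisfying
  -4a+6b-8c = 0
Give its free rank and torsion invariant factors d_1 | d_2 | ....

rank_ℚ(R)=1; free=3−1=2
SNF(R) diag = [2] → torsion [2]

Answer: M ≅ ℤ^2 ⊕ ℤ/2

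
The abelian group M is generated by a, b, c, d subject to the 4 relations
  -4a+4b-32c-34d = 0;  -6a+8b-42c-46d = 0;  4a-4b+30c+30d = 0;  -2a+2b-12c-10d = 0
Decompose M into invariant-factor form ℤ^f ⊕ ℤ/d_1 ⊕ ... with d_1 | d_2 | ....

rank_ℚ(R)=4; free=4−4=0
SNF(R) diag = [2, 2, 2, 2] → torsion [2, 2, 2, 2]

Answer: M ≅ ℤ/2 ⊕ ℤ/2 ⊕ ℤ/2 ⊕ ℤ/2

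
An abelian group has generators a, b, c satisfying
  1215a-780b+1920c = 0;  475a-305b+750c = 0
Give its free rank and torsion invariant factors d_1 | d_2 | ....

rank_ℚ(R)=2; free=3−2=1
SNF(R) diag = [5, 15] → torsion [5, 15]

Answer: M ≅ ℤ^1 ⊕ ℤ/5 ⊕ ℤ/15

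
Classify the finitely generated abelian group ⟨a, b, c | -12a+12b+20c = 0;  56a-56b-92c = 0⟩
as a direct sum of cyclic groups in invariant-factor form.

rank_ℚ(R)=2; free=3−2=1
SNF(R) diag = [4, 4] → torsion [4, 4]

Answer: M ≅ ℤ^1 ⊕ ℤ/4 ⊕ ℤ/4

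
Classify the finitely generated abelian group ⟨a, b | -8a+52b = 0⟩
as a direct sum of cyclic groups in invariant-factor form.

Answer: M ≅ ℤ^1 ⊕ ℤ/4

Derivation:
rank_ℚ(R)=1; free=2−1=1
SNF(R) diag = [4] → torsion [4]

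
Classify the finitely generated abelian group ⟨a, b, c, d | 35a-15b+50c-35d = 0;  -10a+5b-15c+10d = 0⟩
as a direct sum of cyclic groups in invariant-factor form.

Answer: M ≅ ℤ^2 ⊕ ℤ/5 ⊕ ℤ/5

Derivation:
rank_ℚ(R)=2; free=4−2=2
SNF(R) diag = [5, 5] → torsion [5, 5]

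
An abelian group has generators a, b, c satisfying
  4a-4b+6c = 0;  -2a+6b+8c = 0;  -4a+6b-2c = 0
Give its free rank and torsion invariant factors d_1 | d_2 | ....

Answer: M ≅ ℤ/2 ⊕ ℤ/2 ⊕ ℤ/6

Derivation:
rank_ℚ(R)=3; free=3−3=0
SNF(R) diag = [2, 2, 6] → torsion [2, 2, 6]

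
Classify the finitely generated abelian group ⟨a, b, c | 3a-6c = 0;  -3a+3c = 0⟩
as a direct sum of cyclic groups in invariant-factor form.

Answer: M ≅ ℤ^1 ⊕ ℤ/3 ⊕ ℤ/3

Derivation:
rank_ℚ(R)=2; free=3−2=1
SNF(R) diag = [3, 3] → torsion [3, 3]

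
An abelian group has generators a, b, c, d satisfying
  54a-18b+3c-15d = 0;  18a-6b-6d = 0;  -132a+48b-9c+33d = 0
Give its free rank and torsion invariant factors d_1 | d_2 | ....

rank_ℚ(R)=3; free=4−3=1
SNF(R) diag = [3, 6, 6] → torsion [3, 6, 6]

Answer: M ≅ ℤ^1 ⊕ ℤ/3 ⊕ ℤ/6 ⊕ ℤ/6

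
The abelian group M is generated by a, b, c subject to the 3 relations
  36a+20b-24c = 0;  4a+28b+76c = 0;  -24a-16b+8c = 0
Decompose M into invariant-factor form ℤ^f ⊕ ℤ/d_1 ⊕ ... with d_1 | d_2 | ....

rank_ℚ(R)=3; free=3−3=0
SNF(R) diag = [4, 4, 8] → torsion [4, 4, 8]

Answer: M ≅ ℤ/4 ⊕ ℤ/4 ⊕ ℤ/8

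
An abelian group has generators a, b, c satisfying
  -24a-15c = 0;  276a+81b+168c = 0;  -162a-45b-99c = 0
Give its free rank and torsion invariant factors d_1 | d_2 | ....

Answer: M ≅ ℤ/3 ⊕ ℤ/9 ⊕ ℤ/18

Derivation:
rank_ℚ(R)=3; free=3−3=0
SNF(R) diag = [3, 9, 18] → torsion [3, 9, 18]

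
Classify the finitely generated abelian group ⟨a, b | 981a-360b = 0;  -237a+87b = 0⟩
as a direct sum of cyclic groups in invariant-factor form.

rank_ℚ(R)=2; free=2−2=0
SNF(R) diag = [3, 9] → torsion [3, 9]

Answer: M ≅ ℤ/3 ⊕ ℤ/9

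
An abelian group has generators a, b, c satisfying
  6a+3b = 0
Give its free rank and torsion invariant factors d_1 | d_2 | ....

rank_ℚ(R)=1; free=3−1=2
SNF(R) diag = [3] → torsion [3]

Answer: M ≅ ℤ^2 ⊕ ℤ/3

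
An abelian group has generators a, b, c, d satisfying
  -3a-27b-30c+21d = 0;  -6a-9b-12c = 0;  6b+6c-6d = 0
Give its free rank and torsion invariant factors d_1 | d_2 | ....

rank_ℚ(R)=3; free=4−3=1
SNF(R) diag = [3, 3, 6] → torsion [3, 3, 6]

Answer: M ≅ ℤ^1 ⊕ ℤ/3 ⊕ ℤ/3 ⊕ ℤ/6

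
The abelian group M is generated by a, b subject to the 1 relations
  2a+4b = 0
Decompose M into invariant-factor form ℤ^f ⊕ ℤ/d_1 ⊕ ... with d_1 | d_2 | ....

Answer: M ≅ ℤ^1 ⊕ ℤ/2

Derivation:
rank_ℚ(R)=1; free=2−1=1
SNF(R) diag = [2] → torsion [2]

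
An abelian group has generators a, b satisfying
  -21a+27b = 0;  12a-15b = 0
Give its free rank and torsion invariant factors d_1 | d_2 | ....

Answer: M ≅ ℤ/3 ⊕ ℤ/3

Derivation:
rank_ℚ(R)=2; free=2−2=0
SNF(R) diag = [3, 3] → torsion [3, 3]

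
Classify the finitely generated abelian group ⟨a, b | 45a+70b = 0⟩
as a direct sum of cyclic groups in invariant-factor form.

Answer: M ≅ ℤ^1 ⊕ ℤ/5

Derivation:
rank_ℚ(R)=1; free=2−1=1
SNF(R) diag = [5] → torsion [5]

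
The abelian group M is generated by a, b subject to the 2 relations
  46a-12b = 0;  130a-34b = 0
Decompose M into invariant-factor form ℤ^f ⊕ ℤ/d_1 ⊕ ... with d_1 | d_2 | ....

Answer: M ≅ ℤ/2 ⊕ ℤ/2

Derivation:
rank_ℚ(R)=2; free=2−2=0
SNF(R) diag = [2, 2] → torsion [2, 2]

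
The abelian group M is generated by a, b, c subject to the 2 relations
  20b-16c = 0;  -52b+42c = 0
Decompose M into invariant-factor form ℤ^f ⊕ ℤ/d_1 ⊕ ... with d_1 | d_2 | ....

rank_ℚ(R)=2; free=3−2=1
SNF(R) diag = [2, 4] → torsion [2, 4]

Answer: M ≅ ℤ^1 ⊕ ℤ/2 ⊕ ℤ/4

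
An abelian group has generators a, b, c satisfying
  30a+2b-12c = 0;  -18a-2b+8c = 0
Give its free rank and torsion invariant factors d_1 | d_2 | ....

Answer: M ≅ ℤ^1 ⊕ ℤ/2 ⊕ ℤ/4

Derivation:
rank_ℚ(R)=2; free=3−2=1
SNF(R) diag = [2, 4] → torsion [2, 4]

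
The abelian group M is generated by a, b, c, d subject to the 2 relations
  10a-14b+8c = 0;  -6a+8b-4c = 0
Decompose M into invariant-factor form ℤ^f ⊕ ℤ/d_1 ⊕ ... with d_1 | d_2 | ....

Answer: M ≅ ℤ^2 ⊕ ℤ/2 ⊕ ℤ/2

Derivation:
rank_ℚ(R)=2; free=4−2=2
SNF(R) diag = [2, 2] → torsion [2, 2]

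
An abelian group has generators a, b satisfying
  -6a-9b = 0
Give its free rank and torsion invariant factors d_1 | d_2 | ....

rank_ℚ(R)=1; free=2−1=1
SNF(R) diag = [3] → torsion [3]

Answer: M ≅ ℤ^1 ⊕ ℤ/3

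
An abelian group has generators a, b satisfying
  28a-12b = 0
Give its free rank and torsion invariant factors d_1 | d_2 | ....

rank_ℚ(R)=1; free=2−1=1
SNF(R) diag = [4] → torsion [4]

Answer: M ≅ ℤ^1 ⊕ ℤ/4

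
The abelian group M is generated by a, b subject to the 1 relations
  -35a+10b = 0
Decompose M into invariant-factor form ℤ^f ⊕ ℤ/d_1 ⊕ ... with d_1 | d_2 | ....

rank_ℚ(R)=1; free=2−1=1
SNF(R) diag = [5] → torsion [5]

Answer: M ≅ ℤ^1 ⊕ ℤ/5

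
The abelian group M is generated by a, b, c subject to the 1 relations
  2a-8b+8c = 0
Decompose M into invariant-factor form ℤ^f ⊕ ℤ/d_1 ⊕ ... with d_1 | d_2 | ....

rank_ℚ(R)=1; free=3−1=2
SNF(R) diag = [2] → torsion [2]

Answer: M ≅ ℤ^2 ⊕ ℤ/2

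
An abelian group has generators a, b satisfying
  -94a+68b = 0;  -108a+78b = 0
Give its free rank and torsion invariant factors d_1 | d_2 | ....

rank_ℚ(R)=2; free=2−2=0
SNF(R) diag = [2, 6] → torsion [2, 6]

Answer: M ≅ ℤ/2 ⊕ ℤ/6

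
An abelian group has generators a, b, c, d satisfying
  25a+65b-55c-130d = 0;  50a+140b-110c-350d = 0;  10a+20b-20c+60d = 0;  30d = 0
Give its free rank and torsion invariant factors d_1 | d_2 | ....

rank_ℚ(R)=4; free=4−4=0
SNF(R) diag = [5, 10, 10, 30] → torsion [5, 10, 10, 30]

Answer: M ≅ ℤ/5 ⊕ ℤ/10 ⊕ ℤ/10 ⊕ ℤ/30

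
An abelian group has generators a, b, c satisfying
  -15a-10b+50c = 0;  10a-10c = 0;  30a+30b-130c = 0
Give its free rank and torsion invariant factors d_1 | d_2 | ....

rank_ℚ(R)=3; free=3−3=0
SNF(R) diag = [5, 10, 10] → torsion [5, 10, 10]

Answer: M ≅ ℤ/5 ⊕ ℤ/10 ⊕ ℤ/10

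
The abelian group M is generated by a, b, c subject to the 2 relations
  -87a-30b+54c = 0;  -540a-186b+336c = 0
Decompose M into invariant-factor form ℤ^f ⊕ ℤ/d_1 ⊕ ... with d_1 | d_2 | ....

Answer: M ≅ ℤ^1 ⊕ ℤ/3 ⊕ ℤ/6

Derivation:
rank_ℚ(R)=2; free=3−2=1
SNF(R) diag = [3, 6] → torsion [3, 6]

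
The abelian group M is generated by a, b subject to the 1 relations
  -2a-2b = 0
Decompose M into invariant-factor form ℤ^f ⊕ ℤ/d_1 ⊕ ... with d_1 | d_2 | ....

rank_ℚ(R)=1; free=2−1=1
SNF(R) diag = [2] → torsion [2]

Answer: M ≅ ℤ^1 ⊕ ℤ/2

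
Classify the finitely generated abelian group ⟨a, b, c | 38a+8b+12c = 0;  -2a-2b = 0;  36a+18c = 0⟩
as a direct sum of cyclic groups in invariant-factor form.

rank_ℚ(R)=3; free=3−3=0
SNF(R) diag = [2, 6, 18] → torsion [2, 6, 18]

Answer: M ≅ ℤ/2 ⊕ ℤ/6 ⊕ ℤ/18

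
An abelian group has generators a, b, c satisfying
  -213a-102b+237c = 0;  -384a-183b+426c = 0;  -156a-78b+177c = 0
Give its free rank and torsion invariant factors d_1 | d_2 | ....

Answer: M ≅ ℤ/3 ⊕ ℤ/9 ⊕ ℤ/9

Derivation:
rank_ℚ(R)=3; free=3−3=0
SNF(R) diag = [3, 9, 9] → torsion [3, 9, 9]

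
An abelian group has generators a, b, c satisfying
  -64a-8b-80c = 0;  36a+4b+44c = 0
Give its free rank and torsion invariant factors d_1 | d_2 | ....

rank_ℚ(R)=2; free=3−2=1
SNF(R) diag = [4, 8] → torsion [4, 8]

Answer: M ≅ ℤ^1 ⊕ ℤ/4 ⊕ ℤ/8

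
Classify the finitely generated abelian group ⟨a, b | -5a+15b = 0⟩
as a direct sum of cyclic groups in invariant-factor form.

rank_ℚ(R)=1; free=2−1=1
SNF(R) diag = [5] → torsion [5]

Answer: M ≅ ℤ^1 ⊕ ℤ/5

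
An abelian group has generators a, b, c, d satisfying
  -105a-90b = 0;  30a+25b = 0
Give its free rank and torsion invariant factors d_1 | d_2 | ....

Answer: M ≅ ℤ^2 ⊕ ℤ/5 ⊕ ℤ/15

Derivation:
rank_ℚ(R)=2; free=4−2=2
SNF(R) diag = [5, 15] → torsion [5, 15]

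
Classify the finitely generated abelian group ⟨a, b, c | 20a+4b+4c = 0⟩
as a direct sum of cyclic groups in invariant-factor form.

rank_ℚ(R)=1; free=3−1=2
SNF(R) diag = [4] → torsion [4]

Answer: M ≅ ℤ^2 ⊕ ℤ/4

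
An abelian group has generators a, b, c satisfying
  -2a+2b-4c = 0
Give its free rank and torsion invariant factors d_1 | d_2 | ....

Answer: M ≅ ℤ^2 ⊕ ℤ/2

Derivation:
rank_ℚ(R)=1; free=3−1=2
SNF(R) diag = [2] → torsion [2]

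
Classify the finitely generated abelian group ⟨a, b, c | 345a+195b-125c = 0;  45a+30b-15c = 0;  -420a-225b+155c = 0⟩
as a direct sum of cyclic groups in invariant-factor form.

rank_ℚ(R)=3; free=3−3=0
SNF(R) diag = [5, 15, 15] → torsion [5, 15, 15]

Answer: M ≅ ℤ/5 ⊕ ℤ/15 ⊕ ℤ/15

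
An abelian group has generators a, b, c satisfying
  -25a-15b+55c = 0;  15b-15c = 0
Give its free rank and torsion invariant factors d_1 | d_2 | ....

rank_ℚ(R)=2; free=3−2=1
SNF(R) diag = [5, 15] → torsion [5, 15]

Answer: M ≅ ℤ^1 ⊕ ℤ/5 ⊕ ℤ/15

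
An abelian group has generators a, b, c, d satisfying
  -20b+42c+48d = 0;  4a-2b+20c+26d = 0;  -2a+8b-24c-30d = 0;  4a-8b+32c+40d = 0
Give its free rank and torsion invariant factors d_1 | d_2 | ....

rank_ℚ(R)=4; free=4−4=0
SNF(R) diag = [2, 2, 2, 4] → torsion [2, 2, 2, 4]

Answer: M ≅ ℤ/2 ⊕ ℤ/2 ⊕ ℤ/2 ⊕ ℤ/4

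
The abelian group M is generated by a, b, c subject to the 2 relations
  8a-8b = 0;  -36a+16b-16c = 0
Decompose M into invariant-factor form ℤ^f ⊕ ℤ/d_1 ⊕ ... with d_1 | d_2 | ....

Answer: M ≅ ℤ^1 ⊕ ℤ/4 ⊕ ℤ/8

Derivation:
rank_ℚ(R)=2; free=3−2=1
SNF(R) diag = [4, 8] → torsion [4, 8]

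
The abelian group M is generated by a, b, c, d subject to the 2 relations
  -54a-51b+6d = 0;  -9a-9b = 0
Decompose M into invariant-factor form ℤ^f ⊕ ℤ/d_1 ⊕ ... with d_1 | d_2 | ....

rank_ℚ(R)=2; free=4−2=2
SNF(R) diag = [3, 9] → torsion [3, 9]

Answer: M ≅ ℤ^2 ⊕ ℤ/3 ⊕ ℤ/9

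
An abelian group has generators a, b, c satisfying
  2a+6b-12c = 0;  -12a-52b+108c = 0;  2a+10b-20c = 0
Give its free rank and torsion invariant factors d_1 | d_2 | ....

Answer: M ≅ ℤ/2 ⊕ ℤ/4 ⊕ ℤ/4

Derivation:
rank_ℚ(R)=3; free=3−3=0
SNF(R) diag = [2, 4, 4] → torsion [2, 4, 4]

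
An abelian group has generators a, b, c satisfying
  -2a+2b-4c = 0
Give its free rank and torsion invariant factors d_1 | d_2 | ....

Answer: M ≅ ℤ^2 ⊕ ℤ/2

Derivation:
rank_ℚ(R)=1; free=3−1=2
SNF(R) diag = [2] → torsion [2]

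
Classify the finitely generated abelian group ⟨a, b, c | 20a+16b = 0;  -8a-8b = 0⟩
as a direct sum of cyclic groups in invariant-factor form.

Answer: M ≅ ℤ^1 ⊕ ℤ/4 ⊕ ℤ/8

Derivation:
rank_ℚ(R)=2; free=3−2=1
SNF(R) diag = [4, 8] → torsion [4, 8]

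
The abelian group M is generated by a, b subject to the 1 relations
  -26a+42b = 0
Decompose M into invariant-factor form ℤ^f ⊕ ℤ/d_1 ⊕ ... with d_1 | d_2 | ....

Answer: M ≅ ℤ^1 ⊕ ℤ/2

Derivation:
rank_ℚ(R)=1; free=2−1=1
SNF(R) diag = [2] → torsion [2]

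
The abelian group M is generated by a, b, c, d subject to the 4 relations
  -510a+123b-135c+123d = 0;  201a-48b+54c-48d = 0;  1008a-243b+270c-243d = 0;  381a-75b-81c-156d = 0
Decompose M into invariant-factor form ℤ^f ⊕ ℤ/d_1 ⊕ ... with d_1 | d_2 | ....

Answer: M ≅ ℤ/3 ⊕ ℤ/9 ⊕ ℤ/27 ⊕ ℤ/81

Derivation:
rank_ℚ(R)=4; free=4−4=0
SNF(R) diag = [3, 9, 27, 81] → torsion [3, 9, 27, 81]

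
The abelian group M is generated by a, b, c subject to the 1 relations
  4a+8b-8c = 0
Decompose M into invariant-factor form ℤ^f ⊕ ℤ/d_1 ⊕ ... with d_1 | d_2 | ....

Answer: M ≅ ℤ^2 ⊕ ℤ/4

Derivation:
rank_ℚ(R)=1; free=3−1=2
SNF(R) diag = [4] → torsion [4]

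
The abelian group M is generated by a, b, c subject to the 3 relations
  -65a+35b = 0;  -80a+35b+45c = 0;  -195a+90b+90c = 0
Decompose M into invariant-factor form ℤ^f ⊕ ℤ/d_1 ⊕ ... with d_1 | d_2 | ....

rank_ℚ(R)=3; free=3−3=0
SNF(R) diag = [5, 15, 45] → torsion [5, 15, 45]

Answer: M ≅ ℤ/5 ⊕ ℤ/15 ⊕ ℤ/45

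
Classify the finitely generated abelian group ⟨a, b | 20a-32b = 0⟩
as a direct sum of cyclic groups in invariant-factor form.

rank_ℚ(R)=1; free=2−1=1
SNF(R) diag = [4] → torsion [4]

Answer: M ≅ ℤ^1 ⊕ ℤ/4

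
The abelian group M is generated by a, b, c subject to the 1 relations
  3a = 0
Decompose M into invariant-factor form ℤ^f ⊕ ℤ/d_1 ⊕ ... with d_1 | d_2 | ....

rank_ℚ(R)=1; free=3−1=2
SNF(R) diag = [3] → torsion [3]

Answer: M ≅ ℤ^2 ⊕ ℤ/3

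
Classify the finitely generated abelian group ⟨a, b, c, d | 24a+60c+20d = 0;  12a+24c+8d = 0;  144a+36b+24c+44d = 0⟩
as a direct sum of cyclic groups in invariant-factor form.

Answer: M ≅ ℤ^1 ⊕ ℤ/4 ⊕ ℤ/12 ⊕ ℤ/36

Derivation:
rank_ℚ(R)=3; free=4−3=1
SNF(R) diag = [4, 12, 36] → torsion [4, 12, 36]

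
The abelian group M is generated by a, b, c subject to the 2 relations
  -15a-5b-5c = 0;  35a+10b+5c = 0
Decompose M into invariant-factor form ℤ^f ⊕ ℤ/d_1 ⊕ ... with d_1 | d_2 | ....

rank_ℚ(R)=2; free=3−2=1
SNF(R) diag = [5, 5] → torsion [5, 5]

Answer: M ≅ ℤ^1 ⊕ ℤ/5 ⊕ ℤ/5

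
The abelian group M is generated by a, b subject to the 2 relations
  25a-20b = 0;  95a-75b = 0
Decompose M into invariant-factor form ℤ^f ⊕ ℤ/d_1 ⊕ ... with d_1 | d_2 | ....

rank_ℚ(R)=2; free=2−2=0
SNF(R) diag = [5, 5] → torsion [5, 5]

Answer: M ≅ ℤ/5 ⊕ ℤ/5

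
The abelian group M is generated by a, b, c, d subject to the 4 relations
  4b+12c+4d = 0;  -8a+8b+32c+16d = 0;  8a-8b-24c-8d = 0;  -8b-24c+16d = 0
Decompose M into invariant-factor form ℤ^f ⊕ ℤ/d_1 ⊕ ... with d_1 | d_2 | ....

Answer: M ≅ ℤ/4 ⊕ ℤ/8 ⊕ ℤ/8 ⊕ ℤ/24

Derivation:
rank_ℚ(R)=4; free=4−4=0
SNF(R) diag = [4, 8, 8, 24] → torsion [4, 8, 8, 24]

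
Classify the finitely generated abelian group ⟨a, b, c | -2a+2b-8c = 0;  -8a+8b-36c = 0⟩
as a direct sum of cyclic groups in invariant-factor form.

rank_ℚ(R)=2; free=3−2=1
SNF(R) diag = [2, 4] → torsion [2, 4]

Answer: M ≅ ℤ^1 ⊕ ℤ/2 ⊕ ℤ/4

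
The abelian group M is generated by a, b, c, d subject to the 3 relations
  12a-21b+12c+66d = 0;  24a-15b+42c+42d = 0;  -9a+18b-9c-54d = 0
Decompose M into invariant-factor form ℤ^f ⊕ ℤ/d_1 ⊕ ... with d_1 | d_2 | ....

Answer: M ≅ ℤ^1 ⊕ ℤ/3 ⊕ ℤ/9 ⊕ ℤ/18

Derivation:
rank_ℚ(R)=3; free=4−3=1
SNF(R) diag = [3, 9, 18] → torsion [3, 9, 18]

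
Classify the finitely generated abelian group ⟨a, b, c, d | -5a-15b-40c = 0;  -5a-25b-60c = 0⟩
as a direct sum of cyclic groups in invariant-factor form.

rank_ℚ(R)=2; free=4−2=2
SNF(R) diag = [5, 10] → torsion [5, 10]

Answer: M ≅ ℤ^2 ⊕ ℤ/5 ⊕ ℤ/10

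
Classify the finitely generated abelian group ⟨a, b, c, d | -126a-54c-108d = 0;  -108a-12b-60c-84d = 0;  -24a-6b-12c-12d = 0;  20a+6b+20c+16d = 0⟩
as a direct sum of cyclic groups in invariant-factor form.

Answer: M ≅ ℤ/2 ⊕ ℤ/6 ⊕ ℤ/12 ⊕ ℤ/36

Derivation:
rank_ℚ(R)=4; free=4−4=0
SNF(R) diag = [2, 6, 12, 36] → torsion [2, 6, 12, 36]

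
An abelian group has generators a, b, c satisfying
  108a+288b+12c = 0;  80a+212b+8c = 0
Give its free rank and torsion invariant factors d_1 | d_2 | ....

Answer: M ≅ ℤ^1 ⊕ ℤ/4 ⊕ ℤ/12

Derivation:
rank_ℚ(R)=2; free=3−2=1
SNF(R) diag = [4, 12] → torsion [4, 12]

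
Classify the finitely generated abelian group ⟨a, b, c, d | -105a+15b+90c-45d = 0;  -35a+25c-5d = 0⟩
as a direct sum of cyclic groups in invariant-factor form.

Answer: M ≅ ℤ^2 ⊕ ℤ/5 ⊕ ℤ/15

Derivation:
rank_ℚ(R)=2; free=4−2=2
SNF(R) diag = [5, 15] → torsion [5, 15]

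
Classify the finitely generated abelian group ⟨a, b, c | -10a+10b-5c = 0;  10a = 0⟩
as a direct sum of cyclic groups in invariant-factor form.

Answer: M ≅ ℤ^1 ⊕ ℤ/5 ⊕ ℤ/10

Derivation:
rank_ℚ(R)=2; free=3−2=1
SNF(R) diag = [5, 10] → torsion [5, 10]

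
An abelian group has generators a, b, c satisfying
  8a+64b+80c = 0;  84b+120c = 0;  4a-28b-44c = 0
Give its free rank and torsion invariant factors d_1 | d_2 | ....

rank_ℚ(R)=3; free=3−3=0
SNF(R) diag = [4, 12, 24] → torsion [4, 12, 24]

Answer: M ≅ ℤ/4 ⊕ ℤ/12 ⊕ ℤ/24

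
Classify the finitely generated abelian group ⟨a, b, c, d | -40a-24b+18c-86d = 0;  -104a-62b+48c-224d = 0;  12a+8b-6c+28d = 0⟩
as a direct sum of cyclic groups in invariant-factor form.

Answer: M ≅ ℤ^1 ⊕ ℤ/2 ⊕ ℤ/2 ⊕ ℤ/6

Derivation:
rank_ℚ(R)=3; free=4−3=1
SNF(R) diag = [2, 2, 6] → torsion [2, 2, 6]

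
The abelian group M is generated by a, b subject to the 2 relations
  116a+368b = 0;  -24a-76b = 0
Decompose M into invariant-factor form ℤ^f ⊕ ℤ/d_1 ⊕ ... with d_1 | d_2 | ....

Answer: M ≅ ℤ/4 ⊕ ℤ/4

Derivation:
rank_ℚ(R)=2; free=2−2=0
SNF(R) diag = [4, 4] → torsion [4, 4]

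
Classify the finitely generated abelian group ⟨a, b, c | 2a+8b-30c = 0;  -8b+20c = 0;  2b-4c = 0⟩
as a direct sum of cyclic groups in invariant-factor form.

Answer: M ≅ ℤ/2 ⊕ ℤ/2 ⊕ ℤ/4

Derivation:
rank_ℚ(R)=3; free=3−3=0
SNF(R) diag = [2, 2, 4] → torsion [2, 2, 4]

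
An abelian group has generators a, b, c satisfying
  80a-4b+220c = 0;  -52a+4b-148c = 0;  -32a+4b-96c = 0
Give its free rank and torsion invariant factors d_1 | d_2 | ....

rank_ℚ(R)=3; free=3−3=0
SNF(R) diag = [4, 4, 4] → torsion [4, 4, 4]

Answer: M ≅ ℤ/4 ⊕ ℤ/4 ⊕ ℤ/4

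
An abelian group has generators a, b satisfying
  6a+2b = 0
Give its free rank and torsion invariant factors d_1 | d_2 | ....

rank_ℚ(R)=1; free=2−1=1
SNF(R) diag = [2] → torsion [2]

Answer: M ≅ ℤ^1 ⊕ ℤ/2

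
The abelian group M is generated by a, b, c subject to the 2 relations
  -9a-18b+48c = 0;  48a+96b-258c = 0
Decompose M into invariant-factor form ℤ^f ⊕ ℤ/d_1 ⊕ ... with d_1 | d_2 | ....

Answer: M ≅ ℤ^1 ⊕ ℤ/3 ⊕ ℤ/6

Derivation:
rank_ℚ(R)=2; free=3−2=1
SNF(R) diag = [3, 6] → torsion [3, 6]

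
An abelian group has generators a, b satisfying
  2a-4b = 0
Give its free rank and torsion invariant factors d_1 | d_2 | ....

rank_ℚ(R)=1; free=2−1=1
SNF(R) diag = [2] → torsion [2]

Answer: M ≅ ℤ^1 ⊕ ℤ/2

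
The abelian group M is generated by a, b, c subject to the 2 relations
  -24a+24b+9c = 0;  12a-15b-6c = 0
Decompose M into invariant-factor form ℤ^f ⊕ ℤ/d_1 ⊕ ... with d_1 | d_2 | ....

rank_ℚ(R)=2; free=3−2=1
SNF(R) diag = [3, 3] → torsion [3, 3]

Answer: M ≅ ℤ^1 ⊕ ℤ/3 ⊕ ℤ/3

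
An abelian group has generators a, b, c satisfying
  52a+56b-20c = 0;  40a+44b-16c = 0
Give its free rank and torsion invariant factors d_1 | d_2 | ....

rank_ℚ(R)=2; free=3−2=1
SNF(R) diag = [4, 4] → torsion [4, 4]

Answer: M ≅ ℤ^1 ⊕ ℤ/4 ⊕ ℤ/4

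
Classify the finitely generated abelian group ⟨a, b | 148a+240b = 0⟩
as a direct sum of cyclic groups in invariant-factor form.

Answer: M ≅ ℤ^1 ⊕ ℤ/4

Derivation:
rank_ℚ(R)=1; free=2−1=1
SNF(R) diag = [4] → torsion [4]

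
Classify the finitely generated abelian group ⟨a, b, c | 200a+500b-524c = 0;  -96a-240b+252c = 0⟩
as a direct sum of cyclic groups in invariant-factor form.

rank_ℚ(R)=2; free=3−2=1
SNF(R) diag = [4, 12] → torsion [4, 12]

Answer: M ≅ ℤ^1 ⊕ ℤ/4 ⊕ ℤ/12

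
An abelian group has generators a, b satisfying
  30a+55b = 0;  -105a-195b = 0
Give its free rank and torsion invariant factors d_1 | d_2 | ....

Answer: M ≅ ℤ/5 ⊕ ℤ/15

Derivation:
rank_ℚ(R)=2; free=2−2=0
SNF(R) diag = [5, 15] → torsion [5, 15]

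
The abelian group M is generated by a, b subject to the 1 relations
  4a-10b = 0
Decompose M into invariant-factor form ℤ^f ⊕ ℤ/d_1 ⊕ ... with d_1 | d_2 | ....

rank_ℚ(R)=1; free=2−1=1
SNF(R) diag = [2] → torsion [2]

Answer: M ≅ ℤ^1 ⊕ ℤ/2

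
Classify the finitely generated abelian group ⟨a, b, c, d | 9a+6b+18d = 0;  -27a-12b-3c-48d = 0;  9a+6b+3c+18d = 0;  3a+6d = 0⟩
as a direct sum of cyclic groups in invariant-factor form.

Answer: M ≅ ℤ/3 ⊕ ℤ/3 ⊕ ℤ/6 ⊕ ℤ/6

Derivation:
rank_ℚ(R)=4; free=4−4=0
SNF(R) diag = [3, 3, 6, 6] → torsion [3, 3, 6, 6]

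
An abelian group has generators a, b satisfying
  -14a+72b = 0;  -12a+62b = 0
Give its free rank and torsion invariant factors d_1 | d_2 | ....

Answer: M ≅ ℤ/2 ⊕ ℤ/2

Derivation:
rank_ℚ(R)=2; free=2−2=0
SNF(R) diag = [2, 2] → torsion [2, 2]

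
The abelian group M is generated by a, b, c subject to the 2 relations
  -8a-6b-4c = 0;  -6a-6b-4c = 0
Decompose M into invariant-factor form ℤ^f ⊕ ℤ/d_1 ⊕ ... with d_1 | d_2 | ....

Answer: M ≅ ℤ^1 ⊕ ℤ/2 ⊕ ℤ/2

Derivation:
rank_ℚ(R)=2; free=3−2=1
SNF(R) diag = [2, 2] → torsion [2, 2]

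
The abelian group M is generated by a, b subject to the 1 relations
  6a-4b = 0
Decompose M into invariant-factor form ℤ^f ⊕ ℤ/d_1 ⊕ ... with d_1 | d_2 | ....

rank_ℚ(R)=1; free=2−1=1
SNF(R) diag = [2] → torsion [2]

Answer: M ≅ ℤ^1 ⊕ ℤ/2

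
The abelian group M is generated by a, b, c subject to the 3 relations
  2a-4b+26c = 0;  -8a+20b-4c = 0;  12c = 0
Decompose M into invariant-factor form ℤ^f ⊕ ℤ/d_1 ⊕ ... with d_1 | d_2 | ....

rank_ℚ(R)=3; free=3−3=0
SNF(R) diag = [2, 4, 12] → torsion [2, 4, 12]

Answer: M ≅ ℤ/2 ⊕ ℤ/4 ⊕ ℤ/12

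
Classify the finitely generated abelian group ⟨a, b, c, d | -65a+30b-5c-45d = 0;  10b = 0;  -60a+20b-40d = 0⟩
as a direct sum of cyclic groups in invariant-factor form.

rank_ℚ(R)=3; free=4−3=1
SNF(R) diag = [5, 10, 20] → torsion [5, 10, 20]

Answer: M ≅ ℤ^1 ⊕ ℤ/5 ⊕ ℤ/10 ⊕ ℤ/20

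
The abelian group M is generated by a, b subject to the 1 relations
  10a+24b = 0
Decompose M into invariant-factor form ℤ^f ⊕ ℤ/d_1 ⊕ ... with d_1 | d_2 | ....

rank_ℚ(R)=1; free=2−1=1
SNF(R) diag = [2] → torsion [2]

Answer: M ≅ ℤ^1 ⊕ ℤ/2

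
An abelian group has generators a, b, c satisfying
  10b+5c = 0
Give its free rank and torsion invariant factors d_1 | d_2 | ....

rank_ℚ(R)=1; free=3−1=2
SNF(R) diag = [5] → torsion [5]

Answer: M ≅ ℤ^2 ⊕ ℤ/5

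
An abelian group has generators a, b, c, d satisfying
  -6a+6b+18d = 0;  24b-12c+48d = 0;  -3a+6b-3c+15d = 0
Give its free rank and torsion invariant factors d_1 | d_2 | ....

rank_ℚ(R)=3; free=4−3=1
SNF(R) diag = [3, 6, 12] → torsion [3, 6, 12]

Answer: M ≅ ℤ^1 ⊕ ℤ/3 ⊕ ℤ/6 ⊕ ℤ/12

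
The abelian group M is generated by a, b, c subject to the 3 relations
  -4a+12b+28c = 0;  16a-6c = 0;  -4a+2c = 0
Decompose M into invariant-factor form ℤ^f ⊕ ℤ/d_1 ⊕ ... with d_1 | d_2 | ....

rank_ℚ(R)=3; free=3−3=0
SNF(R) diag = [2, 4, 12] → torsion [2, 4, 12]

Answer: M ≅ ℤ/2 ⊕ ℤ/4 ⊕ ℤ/12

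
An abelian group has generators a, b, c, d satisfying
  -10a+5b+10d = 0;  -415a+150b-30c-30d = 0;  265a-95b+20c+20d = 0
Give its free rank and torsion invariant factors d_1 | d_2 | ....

rank_ℚ(R)=3; free=4−3=1
SNF(R) diag = [5, 5, 10] → torsion [5, 5, 10]

Answer: M ≅ ℤ^1 ⊕ ℤ/5 ⊕ ℤ/5 ⊕ ℤ/10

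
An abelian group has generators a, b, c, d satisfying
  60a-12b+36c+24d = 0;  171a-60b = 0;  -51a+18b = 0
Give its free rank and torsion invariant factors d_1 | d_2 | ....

rank_ℚ(R)=3; free=4−3=1
SNF(R) diag = [3, 6, 12] → torsion [3, 6, 12]

Answer: M ≅ ℤ^1 ⊕ ℤ/3 ⊕ ℤ/6 ⊕ ℤ/12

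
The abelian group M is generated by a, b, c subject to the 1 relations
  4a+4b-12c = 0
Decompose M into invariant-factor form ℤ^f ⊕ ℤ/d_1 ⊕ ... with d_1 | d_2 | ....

Answer: M ≅ ℤ^2 ⊕ ℤ/4

Derivation:
rank_ℚ(R)=1; free=3−1=2
SNF(R) diag = [4] → torsion [4]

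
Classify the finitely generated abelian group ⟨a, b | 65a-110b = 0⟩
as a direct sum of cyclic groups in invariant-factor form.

rank_ℚ(R)=1; free=2−1=1
SNF(R) diag = [5] → torsion [5]

Answer: M ≅ ℤ^1 ⊕ ℤ/5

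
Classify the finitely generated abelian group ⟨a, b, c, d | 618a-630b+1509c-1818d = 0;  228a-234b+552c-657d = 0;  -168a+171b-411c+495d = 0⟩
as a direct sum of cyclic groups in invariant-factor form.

Answer: M ≅ ℤ^1 ⊕ ℤ/3 ⊕ ℤ/9 ⊕ ℤ/27

Derivation:
rank_ℚ(R)=3; free=4−3=1
SNF(R) diag = [3, 9, 27] → torsion [3, 9, 27]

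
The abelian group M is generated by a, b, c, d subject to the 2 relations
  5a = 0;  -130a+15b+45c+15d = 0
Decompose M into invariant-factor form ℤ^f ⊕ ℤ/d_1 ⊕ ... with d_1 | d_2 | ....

Answer: M ≅ ℤ^2 ⊕ ℤ/5 ⊕ ℤ/15

Derivation:
rank_ℚ(R)=2; free=4−2=2
SNF(R) diag = [5, 15] → torsion [5, 15]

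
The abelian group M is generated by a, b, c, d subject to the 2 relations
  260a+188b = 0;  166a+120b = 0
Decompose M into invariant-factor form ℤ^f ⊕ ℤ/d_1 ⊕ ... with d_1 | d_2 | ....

rank_ℚ(R)=2; free=4−2=2
SNF(R) diag = [2, 4] → torsion [2, 4]

Answer: M ≅ ℤ^2 ⊕ ℤ/2 ⊕ ℤ/4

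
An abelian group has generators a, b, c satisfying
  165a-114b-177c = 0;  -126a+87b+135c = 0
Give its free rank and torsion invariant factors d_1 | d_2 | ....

rank_ℚ(R)=2; free=3−2=1
SNF(R) diag = [3, 3] → torsion [3, 3]

Answer: M ≅ ℤ^1 ⊕ ℤ/3 ⊕ ℤ/3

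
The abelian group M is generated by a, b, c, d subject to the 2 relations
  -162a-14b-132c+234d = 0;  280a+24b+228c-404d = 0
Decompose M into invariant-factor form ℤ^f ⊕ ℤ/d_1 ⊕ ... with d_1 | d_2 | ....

Answer: M ≅ ℤ^2 ⊕ ℤ/2 ⊕ ℤ/4

Derivation:
rank_ℚ(R)=2; free=4−2=2
SNF(R) diag = [2, 4] → torsion [2, 4]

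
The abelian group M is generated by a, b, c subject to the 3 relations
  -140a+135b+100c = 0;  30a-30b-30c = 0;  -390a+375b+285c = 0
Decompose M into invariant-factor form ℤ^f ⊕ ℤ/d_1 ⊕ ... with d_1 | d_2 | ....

Answer: M ≅ ℤ/5 ⊕ ℤ/15 ⊕ ℤ/30

Derivation:
rank_ℚ(R)=3; free=3−3=0
SNF(R) diag = [5, 15, 30] → torsion [5, 15, 30]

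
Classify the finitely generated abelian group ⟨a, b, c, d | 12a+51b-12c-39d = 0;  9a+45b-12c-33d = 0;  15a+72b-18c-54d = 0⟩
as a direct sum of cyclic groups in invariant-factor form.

rank_ℚ(R)=3; free=4−3=1
SNF(R) diag = [3, 3, 6] → torsion [3, 3, 6]

Answer: M ≅ ℤ^1 ⊕ ℤ/3 ⊕ ℤ/3 ⊕ ℤ/6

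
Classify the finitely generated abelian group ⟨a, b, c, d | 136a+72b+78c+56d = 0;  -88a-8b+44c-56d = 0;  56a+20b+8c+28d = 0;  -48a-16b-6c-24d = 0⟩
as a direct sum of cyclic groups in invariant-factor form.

rank_ℚ(R)=4; free=4−4=0
SNF(R) diag = [2, 4, 8, 24] → torsion [2, 4, 8, 24]

Answer: M ≅ ℤ/2 ⊕ ℤ/4 ⊕ ℤ/8 ⊕ ℤ/24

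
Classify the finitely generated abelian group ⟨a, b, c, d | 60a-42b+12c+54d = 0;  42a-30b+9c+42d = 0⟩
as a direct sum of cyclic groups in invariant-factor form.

Answer: M ≅ ℤ^2 ⊕ ℤ/3 ⊕ ℤ/6

Derivation:
rank_ℚ(R)=2; free=4−2=2
SNF(R) diag = [3, 6] → torsion [3, 6]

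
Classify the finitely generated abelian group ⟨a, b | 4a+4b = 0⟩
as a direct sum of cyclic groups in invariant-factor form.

Answer: M ≅ ℤ^1 ⊕ ℤ/4

Derivation:
rank_ℚ(R)=1; free=2−1=1
SNF(R) diag = [4] → torsion [4]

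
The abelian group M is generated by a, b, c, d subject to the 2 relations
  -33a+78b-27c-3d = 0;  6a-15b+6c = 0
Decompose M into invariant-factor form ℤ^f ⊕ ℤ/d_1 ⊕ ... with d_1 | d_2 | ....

rank_ℚ(R)=2; free=4−2=2
SNF(R) diag = [3, 3] → torsion [3, 3]

Answer: M ≅ ℤ^2 ⊕ ℤ/3 ⊕ ℤ/3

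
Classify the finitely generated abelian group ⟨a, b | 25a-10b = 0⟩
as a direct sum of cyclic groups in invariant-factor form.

rank_ℚ(R)=1; free=2−1=1
SNF(R) diag = [5] → torsion [5]

Answer: M ≅ ℤ^1 ⊕ ℤ/5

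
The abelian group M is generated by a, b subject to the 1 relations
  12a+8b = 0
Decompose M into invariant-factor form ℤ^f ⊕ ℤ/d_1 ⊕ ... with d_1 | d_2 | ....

Answer: M ≅ ℤ^1 ⊕ ℤ/4

Derivation:
rank_ℚ(R)=1; free=2−1=1
SNF(R) diag = [4] → torsion [4]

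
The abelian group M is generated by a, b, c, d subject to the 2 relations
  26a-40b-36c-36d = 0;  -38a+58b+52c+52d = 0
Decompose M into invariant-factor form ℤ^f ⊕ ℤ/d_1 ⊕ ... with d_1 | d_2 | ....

rank_ℚ(R)=2; free=4−2=2
SNF(R) diag = [2, 2] → torsion [2, 2]

Answer: M ≅ ℤ^2 ⊕ ℤ/2 ⊕ ℤ/2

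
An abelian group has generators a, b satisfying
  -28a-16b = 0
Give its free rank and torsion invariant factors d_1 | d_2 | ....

Answer: M ≅ ℤ^1 ⊕ ℤ/4

Derivation:
rank_ℚ(R)=1; free=2−1=1
SNF(R) diag = [4] → torsion [4]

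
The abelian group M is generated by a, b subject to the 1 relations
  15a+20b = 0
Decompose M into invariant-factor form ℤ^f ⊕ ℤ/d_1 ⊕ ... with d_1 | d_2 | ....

Answer: M ≅ ℤ^1 ⊕ ℤ/5

Derivation:
rank_ℚ(R)=1; free=2−1=1
SNF(R) diag = [5] → torsion [5]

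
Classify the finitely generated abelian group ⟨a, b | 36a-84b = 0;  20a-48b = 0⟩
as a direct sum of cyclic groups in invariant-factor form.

Answer: M ≅ ℤ/4 ⊕ ℤ/12

Derivation:
rank_ℚ(R)=2; free=2−2=0
SNF(R) diag = [4, 12] → torsion [4, 12]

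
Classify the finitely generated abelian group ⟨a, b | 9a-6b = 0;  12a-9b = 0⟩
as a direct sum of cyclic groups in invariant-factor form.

rank_ℚ(R)=2; free=2−2=0
SNF(R) diag = [3, 3] → torsion [3, 3]

Answer: M ≅ ℤ/3 ⊕ ℤ/3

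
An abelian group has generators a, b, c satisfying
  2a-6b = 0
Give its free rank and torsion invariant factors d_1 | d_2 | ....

rank_ℚ(R)=1; free=3−1=2
SNF(R) diag = [2] → torsion [2]

Answer: M ≅ ℤ^2 ⊕ ℤ/2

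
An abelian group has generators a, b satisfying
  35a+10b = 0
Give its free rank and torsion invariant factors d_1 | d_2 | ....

Answer: M ≅ ℤ^1 ⊕ ℤ/5

Derivation:
rank_ℚ(R)=1; free=2−1=1
SNF(R) diag = [5] → torsion [5]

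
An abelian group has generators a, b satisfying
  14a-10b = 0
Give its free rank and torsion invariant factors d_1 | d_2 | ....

Answer: M ≅ ℤ^1 ⊕ ℤ/2

Derivation:
rank_ℚ(R)=1; free=2−1=1
SNF(R) diag = [2] → torsion [2]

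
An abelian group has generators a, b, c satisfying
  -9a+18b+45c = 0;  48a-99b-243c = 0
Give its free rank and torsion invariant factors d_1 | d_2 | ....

Answer: M ≅ ℤ^1 ⊕ ℤ/3 ⊕ ℤ/9

Derivation:
rank_ℚ(R)=2; free=3−2=1
SNF(R) diag = [3, 9] → torsion [3, 9]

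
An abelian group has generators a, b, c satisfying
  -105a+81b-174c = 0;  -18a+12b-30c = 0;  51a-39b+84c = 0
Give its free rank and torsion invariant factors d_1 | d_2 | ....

rank_ℚ(R)=3; free=3−3=0
SNF(R) diag = [3, 6, 6] → torsion [3, 6, 6]

Answer: M ≅ ℤ/3 ⊕ ℤ/6 ⊕ ℤ/6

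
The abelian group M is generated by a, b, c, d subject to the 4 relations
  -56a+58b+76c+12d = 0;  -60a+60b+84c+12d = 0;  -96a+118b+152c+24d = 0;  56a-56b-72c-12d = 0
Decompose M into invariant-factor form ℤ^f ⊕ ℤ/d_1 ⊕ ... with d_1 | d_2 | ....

Answer: M ≅ ℤ/2 ⊕ ℤ/4 ⊕ ℤ/12 ⊕ ℤ/12

Derivation:
rank_ℚ(R)=4; free=4−4=0
SNF(R) diag = [2, 4, 12, 12] → torsion [2, 4, 12, 12]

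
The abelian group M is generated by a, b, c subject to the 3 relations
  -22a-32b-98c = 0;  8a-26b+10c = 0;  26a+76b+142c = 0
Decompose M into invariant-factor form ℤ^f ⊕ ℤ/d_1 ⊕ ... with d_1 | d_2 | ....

Answer: M ≅ ℤ/2 ⊕ ℤ/6 ⊕ ℤ/12

Derivation:
rank_ℚ(R)=3; free=3−3=0
SNF(R) diag = [2, 6, 12] → torsion [2, 6, 12]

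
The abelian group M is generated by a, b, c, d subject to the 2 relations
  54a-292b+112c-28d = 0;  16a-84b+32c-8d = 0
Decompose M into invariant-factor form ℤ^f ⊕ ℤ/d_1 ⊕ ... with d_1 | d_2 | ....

rank_ℚ(R)=2; free=4−2=2
SNF(R) diag = [2, 4] → torsion [2, 4]

Answer: M ≅ ℤ^2 ⊕ ℤ/2 ⊕ ℤ/4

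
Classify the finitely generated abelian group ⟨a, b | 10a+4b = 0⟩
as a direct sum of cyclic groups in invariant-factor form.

Answer: M ≅ ℤ^1 ⊕ ℤ/2

Derivation:
rank_ℚ(R)=1; free=2−1=1
SNF(R) diag = [2] → torsion [2]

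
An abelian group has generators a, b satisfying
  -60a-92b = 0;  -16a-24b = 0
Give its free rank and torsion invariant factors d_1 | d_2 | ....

Answer: M ≅ ℤ/4 ⊕ ℤ/8

Derivation:
rank_ℚ(R)=2; free=2−2=0
SNF(R) diag = [4, 8] → torsion [4, 8]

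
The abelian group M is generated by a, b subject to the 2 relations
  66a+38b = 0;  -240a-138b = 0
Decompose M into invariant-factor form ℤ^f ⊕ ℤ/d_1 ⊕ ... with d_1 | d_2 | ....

rank_ℚ(R)=2; free=2−2=0
SNF(R) diag = [2, 6] → torsion [2, 6]

Answer: M ≅ ℤ/2 ⊕ ℤ/6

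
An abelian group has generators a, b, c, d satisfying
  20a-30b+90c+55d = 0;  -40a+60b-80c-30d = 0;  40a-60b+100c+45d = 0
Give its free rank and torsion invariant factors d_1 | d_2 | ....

Answer: M ≅ ℤ^1 ⊕ ℤ/5 ⊕ ℤ/10 ⊕ ℤ/20

Derivation:
rank_ℚ(R)=3; free=4−3=1
SNF(R) diag = [5, 10, 20] → torsion [5, 10, 20]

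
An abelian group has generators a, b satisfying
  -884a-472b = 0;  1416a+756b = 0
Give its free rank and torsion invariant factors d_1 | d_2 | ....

Answer: M ≅ ℤ/4 ⊕ ℤ/12

Derivation:
rank_ℚ(R)=2; free=2−2=0
SNF(R) diag = [4, 12] → torsion [4, 12]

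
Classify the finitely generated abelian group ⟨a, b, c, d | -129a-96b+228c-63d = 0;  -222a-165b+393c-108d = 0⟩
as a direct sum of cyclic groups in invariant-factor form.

rank_ℚ(R)=2; free=4−2=2
SNF(R) diag = [3, 9] → torsion [3, 9]

Answer: M ≅ ℤ^2 ⊕ ℤ/3 ⊕ ℤ/9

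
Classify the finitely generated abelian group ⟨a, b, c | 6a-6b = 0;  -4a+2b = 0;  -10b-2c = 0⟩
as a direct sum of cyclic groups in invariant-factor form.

Answer: M ≅ ℤ/2 ⊕ ℤ/2 ⊕ ℤ/6

Derivation:
rank_ℚ(R)=3; free=3−3=0
SNF(R) diag = [2, 2, 6] → torsion [2, 2, 6]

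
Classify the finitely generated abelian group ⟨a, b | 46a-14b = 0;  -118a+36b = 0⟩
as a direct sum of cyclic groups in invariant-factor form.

rank_ℚ(R)=2; free=2−2=0
SNF(R) diag = [2, 2] → torsion [2, 2]

Answer: M ≅ ℤ/2 ⊕ ℤ/2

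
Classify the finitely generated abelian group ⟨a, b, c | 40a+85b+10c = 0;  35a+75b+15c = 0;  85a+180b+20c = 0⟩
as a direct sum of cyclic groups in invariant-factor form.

Answer: M ≅ ℤ/5 ⊕ ℤ/5 ⊕ ℤ/5

Derivation:
rank_ℚ(R)=3; free=3−3=0
SNF(R) diag = [5, 5, 5] → torsion [5, 5, 5]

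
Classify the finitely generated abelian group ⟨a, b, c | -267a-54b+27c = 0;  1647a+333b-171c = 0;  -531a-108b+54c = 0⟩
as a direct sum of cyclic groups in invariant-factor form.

Answer: M ≅ ℤ/3 ⊕ ℤ/9 ⊕ ℤ/27

Derivation:
rank_ℚ(R)=3; free=3−3=0
SNF(R) diag = [3, 9, 27] → torsion [3, 9, 27]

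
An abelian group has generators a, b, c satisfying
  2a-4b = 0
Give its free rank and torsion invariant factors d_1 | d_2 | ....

rank_ℚ(R)=1; free=3−1=2
SNF(R) diag = [2] → torsion [2]

Answer: M ≅ ℤ^2 ⊕ ℤ/2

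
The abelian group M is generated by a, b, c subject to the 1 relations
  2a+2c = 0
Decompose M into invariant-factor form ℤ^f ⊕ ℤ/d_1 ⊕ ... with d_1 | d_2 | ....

rank_ℚ(R)=1; free=3−1=2
SNF(R) diag = [2] → torsion [2]

Answer: M ≅ ℤ^2 ⊕ ℤ/2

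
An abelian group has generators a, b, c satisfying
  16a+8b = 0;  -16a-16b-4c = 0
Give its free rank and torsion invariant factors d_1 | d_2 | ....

Answer: M ≅ ℤ^1 ⊕ ℤ/4 ⊕ ℤ/8

Derivation:
rank_ℚ(R)=2; free=3−2=1
SNF(R) diag = [4, 8] → torsion [4, 8]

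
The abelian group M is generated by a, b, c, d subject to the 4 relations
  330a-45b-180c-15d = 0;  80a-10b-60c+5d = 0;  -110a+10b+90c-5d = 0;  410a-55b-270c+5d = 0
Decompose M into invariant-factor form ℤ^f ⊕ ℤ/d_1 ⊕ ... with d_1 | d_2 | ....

Answer: M ≅ ℤ/5 ⊕ ℤ/15 ⊕ ℤ/30 ⊕ ℤ/30

Derivation:
rank_ℚ(R)=4; free=4−4=0
SNF(R) diag = [5, 15, 30, 30] → torsion [5, 15, 30, 30]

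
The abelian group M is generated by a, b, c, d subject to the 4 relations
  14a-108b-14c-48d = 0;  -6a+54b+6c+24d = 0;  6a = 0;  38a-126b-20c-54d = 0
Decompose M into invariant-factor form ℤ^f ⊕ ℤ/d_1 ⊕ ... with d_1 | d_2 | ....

Answer: M ≅ ℤ/2 ⊕ ℤ/6 ⊕ ℤ/6 ⊕ ℤ/18

Derivation:
rank_ℚ(R)=4; free=4−4=0
SNF(R) diag = [2, 6, 6, 18] → torsion [2, 6, 6, 18]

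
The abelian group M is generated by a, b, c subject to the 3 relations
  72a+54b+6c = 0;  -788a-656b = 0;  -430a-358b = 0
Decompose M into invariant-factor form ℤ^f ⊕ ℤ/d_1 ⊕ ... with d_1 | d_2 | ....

Answer: M ≅ ℤ/2 ⊕ ℤ/6 ⊕ ℤ/12

Derivation:
rank_ℚ(R)=3; free=3−3=0
SNF(R) diag = [2, 6, 12] → torsion [2, 6, 12]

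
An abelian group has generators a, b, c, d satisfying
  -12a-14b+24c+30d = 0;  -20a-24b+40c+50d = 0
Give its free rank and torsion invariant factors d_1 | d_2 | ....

Answer: M ≅ ℤ^2 ⊕ ℤ/2 ⊕ ℤ/2

Derivation:
rank_ℚ(R)=2; free=4−2=2
SNF(R) diag = [2, 2] → torsion [2, 2]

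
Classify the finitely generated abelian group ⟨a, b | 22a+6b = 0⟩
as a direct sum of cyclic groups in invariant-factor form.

Answer: M ≅ ℤ^1 ⊕ ℤ/2

Derivation:
rank_ℚ(R)=1; free=2−1=1
SNF(R) diag = [2] → torsion [2]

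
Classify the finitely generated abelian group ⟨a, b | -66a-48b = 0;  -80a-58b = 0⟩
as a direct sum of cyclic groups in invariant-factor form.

rank_ℚ(R)=2; free=2−2=0
SNF(R) diag = [2, 6] → torsion [2, 6]

Answer: M ≅ ℤ/2 ⊕ ℤ/6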